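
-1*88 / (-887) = 88 / 887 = 0.10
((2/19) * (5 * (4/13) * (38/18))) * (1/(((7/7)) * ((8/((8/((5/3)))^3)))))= 1536/325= 4.73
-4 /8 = -1 /2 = -0.50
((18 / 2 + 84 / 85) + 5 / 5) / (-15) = -934 / 1275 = -0.73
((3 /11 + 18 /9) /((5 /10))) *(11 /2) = 25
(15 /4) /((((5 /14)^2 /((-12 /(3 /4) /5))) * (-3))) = 784 /25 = 31.36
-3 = -3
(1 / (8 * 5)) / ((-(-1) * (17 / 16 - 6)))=-2 / 395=-0.01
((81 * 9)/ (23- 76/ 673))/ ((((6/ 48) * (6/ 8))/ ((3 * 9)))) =141297696/ 15403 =9173.39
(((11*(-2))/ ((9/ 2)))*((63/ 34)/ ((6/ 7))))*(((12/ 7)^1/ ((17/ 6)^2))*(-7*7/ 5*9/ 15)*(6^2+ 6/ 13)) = 772589664/ 1596725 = 483.86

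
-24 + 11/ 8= -22.62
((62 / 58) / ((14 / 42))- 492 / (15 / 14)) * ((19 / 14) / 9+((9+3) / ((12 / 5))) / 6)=-4099378 / 9135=-448.76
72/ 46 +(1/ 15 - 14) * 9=-14241/ 115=-123.83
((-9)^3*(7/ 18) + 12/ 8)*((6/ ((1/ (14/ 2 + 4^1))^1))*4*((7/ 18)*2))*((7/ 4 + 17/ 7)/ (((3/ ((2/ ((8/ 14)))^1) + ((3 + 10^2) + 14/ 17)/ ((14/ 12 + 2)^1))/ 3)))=-45588543/ 2113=-21575.27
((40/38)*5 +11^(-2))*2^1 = 24238/2299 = 10.54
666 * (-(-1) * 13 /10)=4329 /5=865.80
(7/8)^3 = 343/512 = 0.67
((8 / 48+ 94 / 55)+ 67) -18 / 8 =43973 / 660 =66.63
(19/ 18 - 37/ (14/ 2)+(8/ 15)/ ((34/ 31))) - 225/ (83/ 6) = -17786551/ 888930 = -20.01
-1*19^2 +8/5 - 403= -762.40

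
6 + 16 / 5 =46 / 5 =9.20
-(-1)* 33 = 33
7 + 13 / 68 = 489 / 68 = 7.19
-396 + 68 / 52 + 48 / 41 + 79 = -167640 / 533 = -314.52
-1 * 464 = -464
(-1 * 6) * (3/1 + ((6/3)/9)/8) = -109/6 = -18.17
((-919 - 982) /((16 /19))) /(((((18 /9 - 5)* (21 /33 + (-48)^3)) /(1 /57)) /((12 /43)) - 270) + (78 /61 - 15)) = -24235849 /727520470188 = -0.00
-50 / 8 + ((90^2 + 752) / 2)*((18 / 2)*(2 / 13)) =318347 / 52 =6122.06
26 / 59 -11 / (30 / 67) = -42703 / 1770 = -24.13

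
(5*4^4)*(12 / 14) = 7680 / 7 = 1097.14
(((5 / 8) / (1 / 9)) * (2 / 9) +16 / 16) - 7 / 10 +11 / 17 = 747 / 340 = 2.20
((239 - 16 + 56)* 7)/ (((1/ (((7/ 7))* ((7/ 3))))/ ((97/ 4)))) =442029/ 4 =110507.25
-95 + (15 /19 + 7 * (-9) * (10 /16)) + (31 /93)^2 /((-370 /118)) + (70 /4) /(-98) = -237033901 /1771560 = -133.80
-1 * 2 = -2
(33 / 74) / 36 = 11 / 888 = 0.01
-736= -736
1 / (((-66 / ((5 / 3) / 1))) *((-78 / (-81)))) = -0.03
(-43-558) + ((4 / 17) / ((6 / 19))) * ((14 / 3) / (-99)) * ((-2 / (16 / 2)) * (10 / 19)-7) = -9099553 / 15147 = -600.75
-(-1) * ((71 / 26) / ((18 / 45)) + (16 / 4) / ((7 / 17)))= 6021 / 364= 16.54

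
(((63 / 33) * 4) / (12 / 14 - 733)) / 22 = -294 / 620125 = -0.00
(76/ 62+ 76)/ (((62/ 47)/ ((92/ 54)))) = 287546/ 2883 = 99.74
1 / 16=0.06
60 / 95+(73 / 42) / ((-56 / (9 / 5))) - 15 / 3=-329521 / 74480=-4.42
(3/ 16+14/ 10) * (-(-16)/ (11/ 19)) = 2413/ 55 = 43.87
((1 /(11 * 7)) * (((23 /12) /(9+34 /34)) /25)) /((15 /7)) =0.00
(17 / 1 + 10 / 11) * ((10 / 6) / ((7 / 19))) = 18715 / 231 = 81.02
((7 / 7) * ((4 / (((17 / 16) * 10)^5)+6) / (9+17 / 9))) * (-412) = -49358021969988 / 217415603125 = -227.02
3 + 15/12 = 17/4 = 4.25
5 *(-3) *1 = -15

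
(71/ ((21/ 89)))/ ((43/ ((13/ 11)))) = 82147/ 9933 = 8.27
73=73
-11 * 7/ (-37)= 77/ 37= 2.08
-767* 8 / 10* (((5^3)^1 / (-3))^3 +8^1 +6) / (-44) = -1497756949 / 1485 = -1008590.54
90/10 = 9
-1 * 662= -662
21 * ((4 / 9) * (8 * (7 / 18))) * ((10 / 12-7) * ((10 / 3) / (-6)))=72520 / 729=99.48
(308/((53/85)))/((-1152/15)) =-32725/5088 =-6.43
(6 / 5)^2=36 / 25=1.44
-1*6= -6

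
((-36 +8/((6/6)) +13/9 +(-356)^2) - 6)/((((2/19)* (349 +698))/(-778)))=-8428186421/9423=-894427.08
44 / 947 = 0.05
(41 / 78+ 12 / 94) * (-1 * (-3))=2395 / 1222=1.96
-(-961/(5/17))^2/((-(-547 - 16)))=-266897569/14075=-18962.53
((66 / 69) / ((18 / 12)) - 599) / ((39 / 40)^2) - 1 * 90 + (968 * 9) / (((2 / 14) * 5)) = 6022686766 / 524745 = 11477.36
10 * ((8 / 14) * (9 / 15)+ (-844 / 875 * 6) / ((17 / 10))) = -18216 / 595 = -30.62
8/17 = 0.47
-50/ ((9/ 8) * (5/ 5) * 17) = -2.61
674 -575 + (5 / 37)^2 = 135556 / 1369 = 99.02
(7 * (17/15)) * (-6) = -238/5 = -47.60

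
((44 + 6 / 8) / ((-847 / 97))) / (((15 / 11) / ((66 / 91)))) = -2.73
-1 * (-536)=536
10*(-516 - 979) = -14950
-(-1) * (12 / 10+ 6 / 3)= 16 / 5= 3.20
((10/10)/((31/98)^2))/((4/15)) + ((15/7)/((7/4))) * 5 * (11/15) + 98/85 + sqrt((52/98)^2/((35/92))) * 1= 52 * sqrt(805)/1715 + 172587897/4002565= 43.98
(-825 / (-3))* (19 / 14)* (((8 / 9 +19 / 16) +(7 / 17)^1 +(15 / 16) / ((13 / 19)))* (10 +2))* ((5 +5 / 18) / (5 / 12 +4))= 15237223375 / 737919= 20648.91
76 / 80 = 19 / 20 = 0.95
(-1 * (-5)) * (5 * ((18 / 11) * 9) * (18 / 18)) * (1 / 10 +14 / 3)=1755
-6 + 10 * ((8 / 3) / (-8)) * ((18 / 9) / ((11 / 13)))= -458 / 33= -13.88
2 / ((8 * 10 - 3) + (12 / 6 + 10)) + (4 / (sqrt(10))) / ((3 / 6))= 2 / 89 + 4 * sqrt(10) / 5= 2.55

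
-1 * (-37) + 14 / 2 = 44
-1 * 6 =-6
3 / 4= 0.75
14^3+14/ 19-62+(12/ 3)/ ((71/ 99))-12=3610348/ 1349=2676.31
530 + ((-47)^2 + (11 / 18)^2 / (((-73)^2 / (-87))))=1576378639 / 575532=2738.99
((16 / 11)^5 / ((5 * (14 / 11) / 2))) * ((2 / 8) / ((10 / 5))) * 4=524288 / 512435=1.02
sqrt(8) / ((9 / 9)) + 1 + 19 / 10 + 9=2 * sqrt(2) + 119 / 10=14.73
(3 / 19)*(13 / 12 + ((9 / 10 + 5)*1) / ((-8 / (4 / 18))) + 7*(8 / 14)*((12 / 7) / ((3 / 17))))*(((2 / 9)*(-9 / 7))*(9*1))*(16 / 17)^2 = -19245504 / 1345295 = -14.31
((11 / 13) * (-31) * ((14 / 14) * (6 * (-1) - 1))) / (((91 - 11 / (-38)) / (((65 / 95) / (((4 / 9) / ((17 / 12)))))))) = 121737 / 27752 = 4.39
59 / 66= 0.89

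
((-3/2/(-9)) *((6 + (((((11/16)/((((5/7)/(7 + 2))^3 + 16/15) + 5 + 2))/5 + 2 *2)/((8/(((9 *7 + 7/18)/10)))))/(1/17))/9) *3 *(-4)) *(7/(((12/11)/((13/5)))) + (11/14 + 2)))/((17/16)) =-12083887739727401/27449660246400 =-440.22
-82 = -82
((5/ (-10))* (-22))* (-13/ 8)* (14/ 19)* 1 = -13.17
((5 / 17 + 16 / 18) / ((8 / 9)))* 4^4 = 5792 / 17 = 340.71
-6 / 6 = -1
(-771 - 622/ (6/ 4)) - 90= -3827/ 3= -1275.67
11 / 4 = 2.75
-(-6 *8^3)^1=3072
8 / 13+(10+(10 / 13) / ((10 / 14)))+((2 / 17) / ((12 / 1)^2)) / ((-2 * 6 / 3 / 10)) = 372031 / 31824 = 11.69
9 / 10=0.90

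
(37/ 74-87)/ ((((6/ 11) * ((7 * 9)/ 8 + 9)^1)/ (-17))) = 64702/ 405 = 159.76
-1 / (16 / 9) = -9 / 16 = -0.56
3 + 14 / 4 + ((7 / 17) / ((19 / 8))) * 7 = 4983 / 646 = 7.71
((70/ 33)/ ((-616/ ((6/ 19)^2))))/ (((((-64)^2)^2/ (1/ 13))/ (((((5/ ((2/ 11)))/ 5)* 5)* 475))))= -1875/ 91167391744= -0.00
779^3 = 472729139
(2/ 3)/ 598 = 1/ 897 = 0.00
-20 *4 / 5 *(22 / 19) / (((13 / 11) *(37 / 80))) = -309760 / 9139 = -33.89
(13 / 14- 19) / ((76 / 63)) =-2277 / 152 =-14.98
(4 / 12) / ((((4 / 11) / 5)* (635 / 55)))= 605 / 1524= 0.40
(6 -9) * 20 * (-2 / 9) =40 / 3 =13.33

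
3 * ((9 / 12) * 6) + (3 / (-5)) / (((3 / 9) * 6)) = 66 / 5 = 13.20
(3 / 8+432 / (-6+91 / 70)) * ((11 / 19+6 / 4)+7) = -11874555 / 14288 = -831.09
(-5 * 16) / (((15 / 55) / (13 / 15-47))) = 121792 / 9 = 13532.44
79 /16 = 4.94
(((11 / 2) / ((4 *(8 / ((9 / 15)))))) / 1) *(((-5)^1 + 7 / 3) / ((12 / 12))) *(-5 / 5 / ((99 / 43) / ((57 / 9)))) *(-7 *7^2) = -280231 / 1080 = -259.47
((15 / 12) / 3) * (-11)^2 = 605 / 12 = 50.42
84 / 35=12 / 5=2.40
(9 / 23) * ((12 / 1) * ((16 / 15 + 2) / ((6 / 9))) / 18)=6 / 5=1.20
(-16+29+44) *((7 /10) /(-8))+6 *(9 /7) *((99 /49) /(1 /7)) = 104.11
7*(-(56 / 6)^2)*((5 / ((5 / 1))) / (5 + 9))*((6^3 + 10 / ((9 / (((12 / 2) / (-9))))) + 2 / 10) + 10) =-11931304 / 1215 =-9820.00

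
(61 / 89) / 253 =61 / 22517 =0.00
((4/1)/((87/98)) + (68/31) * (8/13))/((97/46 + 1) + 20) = 9443984/37269843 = 0.25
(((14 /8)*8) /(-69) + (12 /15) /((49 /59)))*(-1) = -12854 /16905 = -0.76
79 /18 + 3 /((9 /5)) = 109 /18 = 6.06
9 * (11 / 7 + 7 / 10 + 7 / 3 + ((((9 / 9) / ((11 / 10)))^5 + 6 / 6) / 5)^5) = 196599517810161741359250407456001 / 4740183850232412839330073481250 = 41.48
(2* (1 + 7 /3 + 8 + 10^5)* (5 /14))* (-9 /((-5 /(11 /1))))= 1414446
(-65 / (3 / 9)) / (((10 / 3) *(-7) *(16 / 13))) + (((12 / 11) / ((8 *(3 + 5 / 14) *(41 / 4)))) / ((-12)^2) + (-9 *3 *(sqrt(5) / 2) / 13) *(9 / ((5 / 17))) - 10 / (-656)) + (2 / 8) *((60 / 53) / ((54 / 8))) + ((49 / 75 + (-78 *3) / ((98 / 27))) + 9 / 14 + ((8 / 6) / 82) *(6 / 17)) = -4131 *sqrt(5) / 130 - 379481866349213 / 6737949741600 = -127.38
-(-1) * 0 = 0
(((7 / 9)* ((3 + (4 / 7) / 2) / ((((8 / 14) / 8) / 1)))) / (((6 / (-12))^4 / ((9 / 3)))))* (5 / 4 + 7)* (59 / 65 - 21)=-18503408 / 65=-284667.82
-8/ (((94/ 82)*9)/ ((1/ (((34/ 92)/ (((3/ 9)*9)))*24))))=-1886/ 7191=-0.26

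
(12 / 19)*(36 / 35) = 432 / 665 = 0.65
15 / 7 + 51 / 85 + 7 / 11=3.38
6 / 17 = 0.35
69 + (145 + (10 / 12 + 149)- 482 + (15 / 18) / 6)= -4249 / 36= -118.03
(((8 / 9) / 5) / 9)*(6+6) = 32 / 135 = 0.24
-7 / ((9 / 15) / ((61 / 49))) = -305 / 21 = -14.52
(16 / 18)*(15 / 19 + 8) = 1336 / 171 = 7.81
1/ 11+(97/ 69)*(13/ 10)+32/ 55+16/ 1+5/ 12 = 287159/ 15180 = 18.92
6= 6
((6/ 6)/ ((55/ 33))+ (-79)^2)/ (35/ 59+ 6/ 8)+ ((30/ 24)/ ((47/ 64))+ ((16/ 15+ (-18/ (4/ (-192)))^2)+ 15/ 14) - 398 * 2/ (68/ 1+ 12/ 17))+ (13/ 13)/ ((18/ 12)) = 343121280332513/ 456803340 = 751135.66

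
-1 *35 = -35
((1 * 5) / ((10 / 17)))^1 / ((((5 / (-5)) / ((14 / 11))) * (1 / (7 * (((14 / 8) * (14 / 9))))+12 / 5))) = -204085 / 46266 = -4.41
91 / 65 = 7 / 5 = 1.40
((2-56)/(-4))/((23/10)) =135/23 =5.87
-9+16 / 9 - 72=-713 / 9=-79.22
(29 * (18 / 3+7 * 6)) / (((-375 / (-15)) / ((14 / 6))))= 3248 / 25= 129.92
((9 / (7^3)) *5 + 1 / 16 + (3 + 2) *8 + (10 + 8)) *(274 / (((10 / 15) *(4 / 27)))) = 3544015599 / 21952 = 161443.86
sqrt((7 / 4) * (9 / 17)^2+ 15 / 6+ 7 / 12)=sqrt(37182) / 102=1.89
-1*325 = -325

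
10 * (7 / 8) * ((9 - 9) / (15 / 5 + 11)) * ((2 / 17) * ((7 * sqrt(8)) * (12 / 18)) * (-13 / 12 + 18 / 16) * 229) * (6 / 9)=0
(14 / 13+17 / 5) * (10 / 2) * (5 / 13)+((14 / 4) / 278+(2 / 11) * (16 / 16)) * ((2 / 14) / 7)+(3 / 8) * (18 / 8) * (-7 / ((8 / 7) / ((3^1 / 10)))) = 228940258159 / 32413821440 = 7.06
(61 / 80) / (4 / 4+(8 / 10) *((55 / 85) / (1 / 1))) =1037 / 2064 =0.50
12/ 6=2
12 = 12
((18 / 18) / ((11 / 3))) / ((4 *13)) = 3 / 572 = 0.01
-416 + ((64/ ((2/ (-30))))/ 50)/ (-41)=-415.53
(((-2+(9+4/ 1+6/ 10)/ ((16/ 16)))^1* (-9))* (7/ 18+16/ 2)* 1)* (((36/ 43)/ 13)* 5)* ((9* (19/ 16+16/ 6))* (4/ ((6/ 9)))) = -65619315/ 1118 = -58693.48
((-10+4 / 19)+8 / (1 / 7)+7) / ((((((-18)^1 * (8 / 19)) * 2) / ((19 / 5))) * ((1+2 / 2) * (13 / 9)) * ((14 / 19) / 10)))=-364971 / 5824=-62.67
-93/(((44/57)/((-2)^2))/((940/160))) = -249147/88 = -2831.22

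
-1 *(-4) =4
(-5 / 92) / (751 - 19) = -0.00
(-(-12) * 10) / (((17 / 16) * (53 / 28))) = 53760 / 901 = 59.67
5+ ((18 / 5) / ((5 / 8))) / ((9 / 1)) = 141 / 25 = 5.64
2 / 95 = 0.02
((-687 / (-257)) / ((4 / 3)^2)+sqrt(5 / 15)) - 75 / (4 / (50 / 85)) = -665889 / 69904+sqrt(3) / 3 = -8.95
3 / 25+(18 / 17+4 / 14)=4357 / 2975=1.46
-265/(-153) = 1.73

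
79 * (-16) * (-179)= 226256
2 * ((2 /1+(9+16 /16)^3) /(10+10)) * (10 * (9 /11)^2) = 81162 /121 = 670.76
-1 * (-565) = 565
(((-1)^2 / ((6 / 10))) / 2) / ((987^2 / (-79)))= -395 / 5845014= -0.00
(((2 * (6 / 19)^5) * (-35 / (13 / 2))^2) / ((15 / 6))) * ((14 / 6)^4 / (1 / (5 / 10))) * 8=3614177280 / 418460731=8.64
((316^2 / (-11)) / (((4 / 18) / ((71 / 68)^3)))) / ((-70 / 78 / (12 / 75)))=784036615401 / 94575250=8290.08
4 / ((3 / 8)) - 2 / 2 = 9.67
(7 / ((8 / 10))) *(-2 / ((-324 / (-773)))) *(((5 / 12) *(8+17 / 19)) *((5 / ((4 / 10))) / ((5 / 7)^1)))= -800151625 / 295488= -2707.90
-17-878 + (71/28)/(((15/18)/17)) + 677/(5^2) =-285667/350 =-816.19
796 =796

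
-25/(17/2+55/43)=-2150/841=-2.56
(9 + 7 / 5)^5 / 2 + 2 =190108266 / 3125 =60834.65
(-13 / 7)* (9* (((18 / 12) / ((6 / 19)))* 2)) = -2223 / 14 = -158.79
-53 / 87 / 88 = -53 / 7656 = -0.01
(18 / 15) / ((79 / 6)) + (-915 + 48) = -342429 / 395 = -866.91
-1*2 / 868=-1 / 434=-0.00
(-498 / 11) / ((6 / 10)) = -830 / 11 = -75.45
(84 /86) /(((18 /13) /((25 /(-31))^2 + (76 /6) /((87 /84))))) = 9.09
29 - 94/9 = 167/9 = 18.56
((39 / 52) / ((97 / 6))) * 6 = 27 / 97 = 0.28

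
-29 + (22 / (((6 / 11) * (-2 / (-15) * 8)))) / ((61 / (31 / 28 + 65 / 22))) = -723707 / 27328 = -26.48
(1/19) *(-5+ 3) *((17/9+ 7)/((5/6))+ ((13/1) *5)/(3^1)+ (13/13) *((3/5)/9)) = -324/95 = -3.41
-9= -9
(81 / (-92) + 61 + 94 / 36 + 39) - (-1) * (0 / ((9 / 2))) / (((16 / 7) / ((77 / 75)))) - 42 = 49457 / 828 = 59.73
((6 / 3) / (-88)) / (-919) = 1 / 40436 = 0.00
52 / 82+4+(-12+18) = 10.63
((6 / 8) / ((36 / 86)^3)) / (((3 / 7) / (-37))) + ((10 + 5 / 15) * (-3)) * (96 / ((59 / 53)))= -4894425251 / 1376352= -3556.09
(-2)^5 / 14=-16 / 7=-2.29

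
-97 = -97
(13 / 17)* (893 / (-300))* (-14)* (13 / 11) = 1056419 / 28050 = 37.66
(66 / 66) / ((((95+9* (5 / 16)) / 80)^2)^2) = 4294967296 / 9597924961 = 0.45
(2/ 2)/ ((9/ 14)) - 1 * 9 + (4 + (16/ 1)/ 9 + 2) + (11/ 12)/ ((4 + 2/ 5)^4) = 28603/ 85184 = 0.34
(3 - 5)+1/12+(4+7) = 109/12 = 9.08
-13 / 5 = -2.60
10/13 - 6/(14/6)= -164/91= -1.80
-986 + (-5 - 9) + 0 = -1000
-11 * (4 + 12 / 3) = -88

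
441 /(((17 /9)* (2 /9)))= 35721 /34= 1050.62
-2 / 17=-0.12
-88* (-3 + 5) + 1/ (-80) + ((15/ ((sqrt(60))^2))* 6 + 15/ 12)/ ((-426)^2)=-319420417/ 1814760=-176.01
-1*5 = -5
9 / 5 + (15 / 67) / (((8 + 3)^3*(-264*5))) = 70628179 / 39237880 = 1.80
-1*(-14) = 14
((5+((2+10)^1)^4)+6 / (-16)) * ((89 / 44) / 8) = 14767325 / 2816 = 5244.08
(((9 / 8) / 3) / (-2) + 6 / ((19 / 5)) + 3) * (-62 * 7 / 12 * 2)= -96565 / 304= -317.65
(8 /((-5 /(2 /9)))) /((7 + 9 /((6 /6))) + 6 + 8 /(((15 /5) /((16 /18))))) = -24 /1645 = -0.01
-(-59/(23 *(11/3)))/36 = 59/3036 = 0.02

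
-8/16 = -1/2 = -0.50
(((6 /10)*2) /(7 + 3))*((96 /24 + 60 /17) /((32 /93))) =1116 /425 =2.63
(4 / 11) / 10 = 2 / 55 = 0.04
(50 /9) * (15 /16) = 125 /24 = 5.21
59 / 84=0.70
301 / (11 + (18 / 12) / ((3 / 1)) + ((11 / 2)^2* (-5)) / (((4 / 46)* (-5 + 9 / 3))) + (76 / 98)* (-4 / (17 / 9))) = 4011728 / 11722579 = 0.34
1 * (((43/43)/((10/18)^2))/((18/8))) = 36/25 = 1.44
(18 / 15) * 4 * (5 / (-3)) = -8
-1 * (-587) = 587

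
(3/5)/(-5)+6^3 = 5397/25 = 215.88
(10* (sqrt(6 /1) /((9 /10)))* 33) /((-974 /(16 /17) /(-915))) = 2684000* sqrt(6) /8279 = 794.11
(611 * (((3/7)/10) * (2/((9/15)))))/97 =611/679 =0.90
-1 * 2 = -2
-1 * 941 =-941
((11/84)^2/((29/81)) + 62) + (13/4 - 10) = 1257253/22736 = 55.30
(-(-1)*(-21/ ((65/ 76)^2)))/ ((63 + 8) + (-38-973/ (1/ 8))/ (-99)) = -12008304/ 62745475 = -0.19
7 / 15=0.47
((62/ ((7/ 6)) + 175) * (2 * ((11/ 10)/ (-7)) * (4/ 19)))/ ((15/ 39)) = -913484/ 23275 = -39.25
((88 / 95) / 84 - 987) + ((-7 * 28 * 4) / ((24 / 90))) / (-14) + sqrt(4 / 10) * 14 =-1550093 / 1995 + 14 * sqrt(10) / 5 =-768.13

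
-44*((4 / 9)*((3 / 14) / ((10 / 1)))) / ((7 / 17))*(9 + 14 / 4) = -1870 / 147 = -12.72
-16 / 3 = -5.33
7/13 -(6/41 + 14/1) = -7253/533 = -13.61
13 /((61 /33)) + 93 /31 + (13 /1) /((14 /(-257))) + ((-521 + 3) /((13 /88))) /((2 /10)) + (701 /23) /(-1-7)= -18144608479 /1021384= -17764.73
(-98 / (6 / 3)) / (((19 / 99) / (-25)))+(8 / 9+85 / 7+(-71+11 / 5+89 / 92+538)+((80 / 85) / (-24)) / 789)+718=2074521019871 / 273535780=7584.09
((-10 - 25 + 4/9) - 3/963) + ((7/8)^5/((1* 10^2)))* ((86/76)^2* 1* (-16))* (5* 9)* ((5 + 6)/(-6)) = -2949204986003/113915658240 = -25.89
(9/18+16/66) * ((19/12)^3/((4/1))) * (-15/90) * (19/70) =-912247/27371520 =-0.03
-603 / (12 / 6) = -301.50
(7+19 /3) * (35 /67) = 1400 /201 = 6.97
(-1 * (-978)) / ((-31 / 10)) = -315.48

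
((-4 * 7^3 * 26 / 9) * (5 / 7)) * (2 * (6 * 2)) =-203840 / 3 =-67946.67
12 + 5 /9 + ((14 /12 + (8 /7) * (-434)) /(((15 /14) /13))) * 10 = -60027.22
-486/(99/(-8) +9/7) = 1008/23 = 43.83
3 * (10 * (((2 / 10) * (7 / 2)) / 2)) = 21 / 2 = 10.50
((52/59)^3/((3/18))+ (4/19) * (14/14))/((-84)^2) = 4212707/6883482564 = 0.00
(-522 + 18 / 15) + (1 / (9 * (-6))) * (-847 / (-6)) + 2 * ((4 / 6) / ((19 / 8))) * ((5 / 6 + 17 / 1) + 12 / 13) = -10801343 / 21060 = -512.88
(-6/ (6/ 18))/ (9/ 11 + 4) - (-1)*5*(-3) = -993/ 53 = -18.74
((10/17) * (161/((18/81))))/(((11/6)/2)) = 86940/187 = 464.92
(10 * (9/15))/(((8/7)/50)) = 525/2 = 262.50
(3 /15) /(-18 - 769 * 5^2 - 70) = -1 /96565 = -0.00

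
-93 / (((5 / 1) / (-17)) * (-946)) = -1581 / 4730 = -0.33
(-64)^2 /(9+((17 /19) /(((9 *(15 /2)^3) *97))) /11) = 2522285568000 /5542131511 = 455.11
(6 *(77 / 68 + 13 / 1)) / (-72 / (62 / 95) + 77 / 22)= -89373 / 112591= -0.79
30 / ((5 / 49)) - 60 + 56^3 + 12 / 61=10726862 / 61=175850.20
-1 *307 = -307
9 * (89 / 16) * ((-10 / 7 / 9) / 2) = -445 / 112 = -3.97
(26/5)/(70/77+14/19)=2717/860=3.16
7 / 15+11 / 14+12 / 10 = 103 / 42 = 2.45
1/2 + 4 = 9/2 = 4.50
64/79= 0.81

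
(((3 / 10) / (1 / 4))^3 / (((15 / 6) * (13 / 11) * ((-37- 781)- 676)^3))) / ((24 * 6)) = -11 / 9031375665000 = -0.00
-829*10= -8290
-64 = -64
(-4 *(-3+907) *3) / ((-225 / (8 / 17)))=28928 / 1275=22.69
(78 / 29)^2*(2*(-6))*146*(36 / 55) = -383730048 / 46255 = -8295.97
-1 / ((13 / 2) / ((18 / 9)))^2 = -16 / 169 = -0.09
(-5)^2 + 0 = 25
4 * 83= 332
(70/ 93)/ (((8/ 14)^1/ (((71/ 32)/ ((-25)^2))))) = 3479/ 744000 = 0.00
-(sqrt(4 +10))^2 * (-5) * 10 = 700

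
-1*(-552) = 552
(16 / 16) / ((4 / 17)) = 17 / 4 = 4.25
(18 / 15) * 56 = 336 / 5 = 67.20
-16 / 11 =-1.45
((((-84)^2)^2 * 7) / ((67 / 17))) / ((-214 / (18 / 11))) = -53322022656 / 78859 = -676169.15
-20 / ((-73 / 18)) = 360 / 73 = 4.93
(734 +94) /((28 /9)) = 1863 /7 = 266.14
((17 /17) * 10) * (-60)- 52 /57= -34252 /57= -600.91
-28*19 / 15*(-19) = 10108 / 15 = 673.87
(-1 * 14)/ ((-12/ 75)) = 175/ 2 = 87.50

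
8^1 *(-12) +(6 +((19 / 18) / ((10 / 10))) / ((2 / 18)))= -161 / 2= -80.50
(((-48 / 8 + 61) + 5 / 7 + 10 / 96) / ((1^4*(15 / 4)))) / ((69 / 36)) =3751 / 483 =7.77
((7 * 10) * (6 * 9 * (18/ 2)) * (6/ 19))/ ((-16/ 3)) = -76545/ 38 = -2014.34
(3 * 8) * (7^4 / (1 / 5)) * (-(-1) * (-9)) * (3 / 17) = -7779240 / 17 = -457602.35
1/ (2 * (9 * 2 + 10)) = 1/ 56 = 0.02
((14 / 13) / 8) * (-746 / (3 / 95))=-248045 / 78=-3180.06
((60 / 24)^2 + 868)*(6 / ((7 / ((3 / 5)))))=449.61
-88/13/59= -88/767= -0.11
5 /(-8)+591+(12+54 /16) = 2423 /4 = 605.75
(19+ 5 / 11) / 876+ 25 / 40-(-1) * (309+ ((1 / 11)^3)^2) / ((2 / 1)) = 481542007723 / 3103774872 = 155.15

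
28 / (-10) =-14 / 5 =-2.80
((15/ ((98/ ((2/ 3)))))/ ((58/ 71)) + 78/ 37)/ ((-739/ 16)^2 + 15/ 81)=811506816/ 775329201619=0.00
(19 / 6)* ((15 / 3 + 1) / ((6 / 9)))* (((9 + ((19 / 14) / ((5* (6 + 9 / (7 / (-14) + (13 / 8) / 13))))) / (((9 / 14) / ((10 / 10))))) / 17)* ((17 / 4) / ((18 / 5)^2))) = 690745 / 139968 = 4.94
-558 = -558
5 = 5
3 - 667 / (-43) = 796 / 43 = 18.51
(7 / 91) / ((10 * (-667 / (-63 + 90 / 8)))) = 9 / 15080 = 0.00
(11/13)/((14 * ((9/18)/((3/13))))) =33/1183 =0.03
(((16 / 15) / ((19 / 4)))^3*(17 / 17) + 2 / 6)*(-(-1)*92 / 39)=734023748 / 902815875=0.81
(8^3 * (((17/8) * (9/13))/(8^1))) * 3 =3672/13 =282.46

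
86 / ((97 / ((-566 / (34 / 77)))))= -1874026 / 1649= -1136.46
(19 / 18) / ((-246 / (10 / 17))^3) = -2375 / 164563912278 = -0.00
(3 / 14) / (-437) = -3 / 6118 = -0.00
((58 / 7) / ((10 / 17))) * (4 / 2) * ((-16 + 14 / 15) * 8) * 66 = -39219136 / 175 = -224109.35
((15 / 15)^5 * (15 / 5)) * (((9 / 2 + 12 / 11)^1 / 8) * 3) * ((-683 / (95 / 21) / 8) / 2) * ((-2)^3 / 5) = 15877701 / 167200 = 94.96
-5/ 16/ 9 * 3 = -5/ 48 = -0.10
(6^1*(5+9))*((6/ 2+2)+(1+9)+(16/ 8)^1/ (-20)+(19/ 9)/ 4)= 19439/ 15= 1295.93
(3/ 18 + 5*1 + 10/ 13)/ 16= 463/ 1248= 0.37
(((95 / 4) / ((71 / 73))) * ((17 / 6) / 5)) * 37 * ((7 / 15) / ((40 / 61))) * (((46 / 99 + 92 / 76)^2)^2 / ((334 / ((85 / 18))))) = 32858211041160603604303 / 809974580592126723840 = 40.57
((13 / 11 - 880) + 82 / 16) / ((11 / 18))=-1429.68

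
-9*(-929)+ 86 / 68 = 284317 / 34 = 8362.26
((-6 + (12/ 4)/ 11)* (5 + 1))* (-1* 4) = 1512/ 11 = 137.45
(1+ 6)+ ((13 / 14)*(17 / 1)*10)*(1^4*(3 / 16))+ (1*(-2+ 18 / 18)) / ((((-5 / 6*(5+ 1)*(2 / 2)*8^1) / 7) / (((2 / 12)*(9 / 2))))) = 41137 / 1120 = 36.73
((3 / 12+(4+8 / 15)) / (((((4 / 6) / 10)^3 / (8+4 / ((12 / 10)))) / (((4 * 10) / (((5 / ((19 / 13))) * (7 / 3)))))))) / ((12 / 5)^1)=4966125 / 13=382009.62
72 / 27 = 8 / 3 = 2.67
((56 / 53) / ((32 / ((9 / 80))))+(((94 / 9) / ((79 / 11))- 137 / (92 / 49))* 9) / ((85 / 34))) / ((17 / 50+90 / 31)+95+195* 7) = -1229686264195 / 6989224580064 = -0.18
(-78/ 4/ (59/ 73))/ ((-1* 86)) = 2847/ 10148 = 0.28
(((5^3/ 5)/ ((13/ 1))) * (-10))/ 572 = -125/ 3718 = -0.03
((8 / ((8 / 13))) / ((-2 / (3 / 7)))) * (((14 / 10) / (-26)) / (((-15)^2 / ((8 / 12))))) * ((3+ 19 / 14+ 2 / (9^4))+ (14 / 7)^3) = 0.01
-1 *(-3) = 3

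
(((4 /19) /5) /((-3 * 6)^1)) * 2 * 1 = -4 /855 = -0.00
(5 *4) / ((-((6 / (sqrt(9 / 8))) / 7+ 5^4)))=-0.03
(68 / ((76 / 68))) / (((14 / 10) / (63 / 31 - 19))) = -3040280 / 4123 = -737.40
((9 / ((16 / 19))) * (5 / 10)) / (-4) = -171 / 128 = -1.34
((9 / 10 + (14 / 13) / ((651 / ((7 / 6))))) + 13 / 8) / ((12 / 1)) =366607 / 1740960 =0.21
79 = 79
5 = 5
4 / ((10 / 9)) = 18 / 5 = 3.60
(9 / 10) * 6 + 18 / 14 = 234 / 35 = 6.69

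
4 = 4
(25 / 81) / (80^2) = 1 / 20736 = 0.00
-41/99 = -0.41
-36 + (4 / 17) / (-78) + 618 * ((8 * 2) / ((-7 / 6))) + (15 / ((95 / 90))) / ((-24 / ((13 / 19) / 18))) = -114080789617 / 13403208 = -8511.45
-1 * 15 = -15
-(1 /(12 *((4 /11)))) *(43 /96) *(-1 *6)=473 /768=0.62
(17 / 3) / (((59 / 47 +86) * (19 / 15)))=3995 / 77919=0.05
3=3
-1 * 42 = -42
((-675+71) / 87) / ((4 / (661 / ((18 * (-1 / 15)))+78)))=428387 / 522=820.66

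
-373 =-373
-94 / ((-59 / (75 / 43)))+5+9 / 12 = 86551 / 10148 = 8.53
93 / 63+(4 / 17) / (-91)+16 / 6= 915 / 221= 4.14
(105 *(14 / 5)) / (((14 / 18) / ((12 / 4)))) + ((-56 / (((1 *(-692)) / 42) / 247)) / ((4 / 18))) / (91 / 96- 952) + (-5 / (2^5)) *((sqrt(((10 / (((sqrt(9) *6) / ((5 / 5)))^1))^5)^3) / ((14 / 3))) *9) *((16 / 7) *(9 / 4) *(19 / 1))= 2549838690 / 2256439- 7421875 *sqrt(5) / 46294416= 1129.67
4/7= 0.57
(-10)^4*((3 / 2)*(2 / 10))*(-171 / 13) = -513000 / 13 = -39461.54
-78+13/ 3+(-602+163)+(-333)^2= 331129/ 3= 110376.33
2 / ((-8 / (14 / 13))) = -0.27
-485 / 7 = -69.29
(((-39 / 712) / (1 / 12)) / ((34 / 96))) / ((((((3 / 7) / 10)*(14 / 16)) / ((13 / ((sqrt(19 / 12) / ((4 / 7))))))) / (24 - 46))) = 171325440*sqrt(57) / 201229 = 6427.89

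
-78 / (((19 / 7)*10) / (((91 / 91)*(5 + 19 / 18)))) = -9919 / 570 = -17.40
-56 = -56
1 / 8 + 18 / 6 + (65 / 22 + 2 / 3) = 1781 / 264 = 6.75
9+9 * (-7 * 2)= -117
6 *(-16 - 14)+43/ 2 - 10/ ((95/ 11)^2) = -572669/ 3610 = -158.63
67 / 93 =0.72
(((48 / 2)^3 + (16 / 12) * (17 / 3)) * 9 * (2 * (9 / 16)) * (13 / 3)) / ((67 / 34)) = 20633223 / 67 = 307958.55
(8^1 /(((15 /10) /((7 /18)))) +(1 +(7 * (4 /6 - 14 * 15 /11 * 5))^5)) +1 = -5032965136194358190486 /39135393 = -128603924743884.86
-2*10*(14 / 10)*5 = -140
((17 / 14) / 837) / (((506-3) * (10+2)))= 17 / 70729848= 0.00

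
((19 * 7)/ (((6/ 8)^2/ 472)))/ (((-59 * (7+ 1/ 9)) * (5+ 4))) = -266/ 9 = -29.56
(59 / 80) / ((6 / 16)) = 59 / 30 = 1.97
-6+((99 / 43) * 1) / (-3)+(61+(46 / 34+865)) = 672948 / 731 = 920.59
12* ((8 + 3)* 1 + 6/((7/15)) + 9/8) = 4197/14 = 299.79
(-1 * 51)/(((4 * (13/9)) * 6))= -153/104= -1.47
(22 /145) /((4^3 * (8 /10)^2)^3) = 34375 /15569256448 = 0.00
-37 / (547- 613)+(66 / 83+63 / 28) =39505 / 10956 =3.61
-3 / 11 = -0.27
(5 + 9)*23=322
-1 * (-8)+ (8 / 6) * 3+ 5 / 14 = 173 / 14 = 12.36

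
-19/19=-1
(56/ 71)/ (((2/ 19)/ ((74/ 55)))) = 39368/ 3905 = 10.08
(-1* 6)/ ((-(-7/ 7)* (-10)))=3/ 5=0.60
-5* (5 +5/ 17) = -450/ 17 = -26.47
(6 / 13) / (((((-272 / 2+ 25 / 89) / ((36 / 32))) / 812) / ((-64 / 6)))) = 5203296 / 157027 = 33.14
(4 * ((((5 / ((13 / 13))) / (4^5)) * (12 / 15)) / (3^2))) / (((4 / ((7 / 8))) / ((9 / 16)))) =7 / 32768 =0.00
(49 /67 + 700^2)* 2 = 65660098 /67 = 980001.46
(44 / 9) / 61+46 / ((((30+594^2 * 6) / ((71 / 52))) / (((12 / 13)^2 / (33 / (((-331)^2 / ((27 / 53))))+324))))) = 2376706255943827568 / 29654783279305867917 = 0.08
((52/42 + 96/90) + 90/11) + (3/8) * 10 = 65773/4620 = 14.24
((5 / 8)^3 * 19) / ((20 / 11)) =5225 / 2048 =2.55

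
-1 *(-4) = 4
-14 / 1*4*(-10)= 560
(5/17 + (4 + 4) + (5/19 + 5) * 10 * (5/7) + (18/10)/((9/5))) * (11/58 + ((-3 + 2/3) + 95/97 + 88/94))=-10.70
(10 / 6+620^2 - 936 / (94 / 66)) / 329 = 54107971 / 46389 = 1166.40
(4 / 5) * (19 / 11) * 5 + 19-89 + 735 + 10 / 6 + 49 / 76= 1690945 / 2508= 674.22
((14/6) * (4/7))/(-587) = -4/1761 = -0.00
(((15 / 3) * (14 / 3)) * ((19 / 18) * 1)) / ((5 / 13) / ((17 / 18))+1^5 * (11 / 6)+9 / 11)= 8.05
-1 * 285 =-285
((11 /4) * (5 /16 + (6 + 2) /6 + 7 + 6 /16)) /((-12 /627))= -995467 /768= -1296.18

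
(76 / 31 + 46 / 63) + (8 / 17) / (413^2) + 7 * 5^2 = 144150617603 / 809008767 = 178.18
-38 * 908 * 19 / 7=-655576 / 7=-93653.71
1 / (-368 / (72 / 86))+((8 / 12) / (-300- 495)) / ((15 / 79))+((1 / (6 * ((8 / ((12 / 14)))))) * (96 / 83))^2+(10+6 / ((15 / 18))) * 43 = 739.59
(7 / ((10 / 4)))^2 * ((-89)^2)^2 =12297479236 / 25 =491899169.44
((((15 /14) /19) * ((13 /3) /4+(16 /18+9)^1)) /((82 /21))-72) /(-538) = 895433 /6705632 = 0.13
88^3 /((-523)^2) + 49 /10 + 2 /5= 21311757 /2735290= 7.79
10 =10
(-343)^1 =-343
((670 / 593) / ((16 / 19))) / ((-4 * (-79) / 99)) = 630135 / 1499104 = 0.42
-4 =-4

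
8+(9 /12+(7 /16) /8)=1127 /128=8.80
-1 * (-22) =22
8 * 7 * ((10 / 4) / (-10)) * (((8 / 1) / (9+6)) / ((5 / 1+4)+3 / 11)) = -616 / 765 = -0.81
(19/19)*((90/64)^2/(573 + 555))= 675/385024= 0.00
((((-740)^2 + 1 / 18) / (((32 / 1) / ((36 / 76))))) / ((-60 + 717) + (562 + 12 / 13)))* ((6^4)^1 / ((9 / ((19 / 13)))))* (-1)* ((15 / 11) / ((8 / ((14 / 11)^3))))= -456419170305 / 928766476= -491.43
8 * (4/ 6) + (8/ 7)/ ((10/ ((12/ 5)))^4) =43781104/ 8203125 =5.34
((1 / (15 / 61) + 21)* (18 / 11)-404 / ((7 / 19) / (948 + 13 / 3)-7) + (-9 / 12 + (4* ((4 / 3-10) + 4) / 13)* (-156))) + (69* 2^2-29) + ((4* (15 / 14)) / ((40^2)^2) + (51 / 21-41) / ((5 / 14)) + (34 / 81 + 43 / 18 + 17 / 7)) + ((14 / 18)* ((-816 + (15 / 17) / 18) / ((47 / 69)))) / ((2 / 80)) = -63709734762450900061 / 1731180439296000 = -36801.33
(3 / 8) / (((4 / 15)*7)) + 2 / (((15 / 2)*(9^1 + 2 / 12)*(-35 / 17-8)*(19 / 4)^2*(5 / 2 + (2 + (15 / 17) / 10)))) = 29788780771 / 148302554400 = 0.20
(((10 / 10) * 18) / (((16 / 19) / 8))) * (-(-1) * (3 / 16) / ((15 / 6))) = 513 / 40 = 12.82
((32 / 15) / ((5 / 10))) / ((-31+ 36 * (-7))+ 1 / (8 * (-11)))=-5632 / 373575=-0.02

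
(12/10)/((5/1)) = 6/25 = 0.24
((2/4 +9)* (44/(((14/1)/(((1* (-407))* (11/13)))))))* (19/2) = -17778167/182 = -97682.24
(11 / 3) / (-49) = -11 / 147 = -0.07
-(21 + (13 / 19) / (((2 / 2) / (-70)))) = 511 / 19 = 26.89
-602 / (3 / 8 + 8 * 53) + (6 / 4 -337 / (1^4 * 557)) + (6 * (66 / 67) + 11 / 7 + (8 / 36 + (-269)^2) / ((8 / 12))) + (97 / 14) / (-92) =7591604002969927 / 69937298760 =108548.72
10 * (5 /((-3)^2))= 5.56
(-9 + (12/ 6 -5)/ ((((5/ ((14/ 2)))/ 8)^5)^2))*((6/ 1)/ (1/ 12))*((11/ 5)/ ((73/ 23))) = -16575038369725463115048/ 3564453125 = -4650092956328.46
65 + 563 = 628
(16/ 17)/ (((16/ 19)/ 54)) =1026/ 17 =60.35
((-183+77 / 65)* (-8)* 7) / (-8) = -82726 / 65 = -1272.71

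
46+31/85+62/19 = 49.63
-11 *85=-935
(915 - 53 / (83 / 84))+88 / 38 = 1362019 / 1577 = 863.68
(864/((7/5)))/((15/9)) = 2592/7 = 370.29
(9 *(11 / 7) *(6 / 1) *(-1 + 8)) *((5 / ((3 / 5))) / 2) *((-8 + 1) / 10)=-3465 / 2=-1732.50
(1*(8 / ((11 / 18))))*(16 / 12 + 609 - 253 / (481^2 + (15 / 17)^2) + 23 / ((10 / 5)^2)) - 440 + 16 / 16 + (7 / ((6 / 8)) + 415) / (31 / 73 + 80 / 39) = 1063847004386426 / 136435081937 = 7797.46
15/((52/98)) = 735/26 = 28.27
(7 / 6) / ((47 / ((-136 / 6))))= -238 / 423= -0.56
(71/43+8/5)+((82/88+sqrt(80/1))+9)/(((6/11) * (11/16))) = 32 * sqrt(5)/3+210977/7095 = 53.59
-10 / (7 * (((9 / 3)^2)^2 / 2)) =-20 / 567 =-0.04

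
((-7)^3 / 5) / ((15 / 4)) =-1372 / 75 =-18.29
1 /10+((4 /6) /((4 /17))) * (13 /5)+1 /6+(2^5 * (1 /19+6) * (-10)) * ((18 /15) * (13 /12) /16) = -85349 /570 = -149.74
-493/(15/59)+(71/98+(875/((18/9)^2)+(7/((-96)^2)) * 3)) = -431427439/250880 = -1719.66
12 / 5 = 2.40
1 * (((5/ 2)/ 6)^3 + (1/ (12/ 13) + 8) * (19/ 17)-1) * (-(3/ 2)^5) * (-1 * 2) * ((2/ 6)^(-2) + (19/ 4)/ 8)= 748698399/ 557056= 1344.03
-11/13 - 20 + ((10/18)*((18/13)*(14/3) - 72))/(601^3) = -20.85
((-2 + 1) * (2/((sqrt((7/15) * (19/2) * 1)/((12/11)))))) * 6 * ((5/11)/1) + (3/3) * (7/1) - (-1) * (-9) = -4.83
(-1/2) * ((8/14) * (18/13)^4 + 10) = -1209587/199927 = -6.05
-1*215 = -215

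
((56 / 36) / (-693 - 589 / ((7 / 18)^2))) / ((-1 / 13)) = 8918 / 2023137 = 0.00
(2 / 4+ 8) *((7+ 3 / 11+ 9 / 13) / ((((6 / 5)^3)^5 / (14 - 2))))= 590911865234375 / 11206075465728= 52.73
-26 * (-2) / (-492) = -13 / 123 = -0.11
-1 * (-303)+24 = 327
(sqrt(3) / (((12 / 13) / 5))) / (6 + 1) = 65 * sqrt(3) / 84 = 1.34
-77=-77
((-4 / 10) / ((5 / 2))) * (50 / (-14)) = 4 / 7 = 0.57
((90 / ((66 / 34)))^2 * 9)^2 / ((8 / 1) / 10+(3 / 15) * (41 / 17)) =465784088850000 / 1595869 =291868623.83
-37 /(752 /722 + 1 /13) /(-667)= 173641 /3501083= 0.05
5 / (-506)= -5 / 506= -0.01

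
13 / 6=2.17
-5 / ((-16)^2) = -5 / 256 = -0.02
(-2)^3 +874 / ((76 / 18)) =199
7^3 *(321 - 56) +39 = 90934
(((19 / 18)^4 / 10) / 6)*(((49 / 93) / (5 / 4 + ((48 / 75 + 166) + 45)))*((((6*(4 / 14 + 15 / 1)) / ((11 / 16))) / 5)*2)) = 390441716 / 142889702967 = 0.00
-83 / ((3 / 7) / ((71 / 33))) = -41251 / 99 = -416.68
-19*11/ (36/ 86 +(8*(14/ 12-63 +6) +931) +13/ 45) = -404415/ 938554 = -0.43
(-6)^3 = -216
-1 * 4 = -4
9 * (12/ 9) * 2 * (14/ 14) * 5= 120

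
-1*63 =-63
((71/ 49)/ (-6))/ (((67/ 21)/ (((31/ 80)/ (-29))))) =2201/ 2176160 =0.00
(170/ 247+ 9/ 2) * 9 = 46.69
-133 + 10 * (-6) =-193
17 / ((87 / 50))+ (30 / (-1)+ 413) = 392.77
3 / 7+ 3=24 / 7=3.43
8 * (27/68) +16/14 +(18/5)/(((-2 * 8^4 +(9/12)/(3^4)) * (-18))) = 2273781802/526417325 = 4.32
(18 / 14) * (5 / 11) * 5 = 225 / 77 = 2.92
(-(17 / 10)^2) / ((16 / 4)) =-0.72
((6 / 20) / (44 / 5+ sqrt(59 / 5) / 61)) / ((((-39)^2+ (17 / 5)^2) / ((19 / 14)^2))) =369402275 / 9015909714364 - 550525 * sqrt(295) / 36063638857456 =0.00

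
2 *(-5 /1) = -10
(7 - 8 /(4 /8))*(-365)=3285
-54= -54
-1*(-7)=7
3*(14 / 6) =7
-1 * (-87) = 87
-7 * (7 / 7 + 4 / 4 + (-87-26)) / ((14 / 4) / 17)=3774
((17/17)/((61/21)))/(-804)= -7/16348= -0.00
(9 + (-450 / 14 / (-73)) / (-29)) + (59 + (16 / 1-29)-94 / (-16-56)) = 30030013 / 533484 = 56.29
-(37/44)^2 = -1369/1936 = -0.71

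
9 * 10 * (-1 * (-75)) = 6750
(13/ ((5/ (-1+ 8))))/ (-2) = -91/ 10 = -9.10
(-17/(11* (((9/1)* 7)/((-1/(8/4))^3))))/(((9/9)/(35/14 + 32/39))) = 629/61776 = 0.01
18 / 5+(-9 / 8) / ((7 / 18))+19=2759 / 140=19.71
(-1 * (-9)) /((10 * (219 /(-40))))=-12 /73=-0.16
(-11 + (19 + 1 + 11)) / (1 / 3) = 60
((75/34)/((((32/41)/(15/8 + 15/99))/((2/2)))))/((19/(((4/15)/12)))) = 109675/16372224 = 0.01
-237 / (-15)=15.80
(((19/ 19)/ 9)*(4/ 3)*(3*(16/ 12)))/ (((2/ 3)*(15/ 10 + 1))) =0.36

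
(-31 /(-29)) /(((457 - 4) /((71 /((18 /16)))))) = 17608 /118233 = 0.15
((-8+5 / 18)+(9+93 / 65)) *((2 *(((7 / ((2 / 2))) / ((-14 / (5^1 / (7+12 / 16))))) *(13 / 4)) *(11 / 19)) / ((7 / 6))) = -34859 / 12369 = -2.82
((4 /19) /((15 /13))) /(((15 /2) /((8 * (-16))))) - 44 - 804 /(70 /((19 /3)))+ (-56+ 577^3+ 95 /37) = 212697767168282 /1107225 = 192099859.71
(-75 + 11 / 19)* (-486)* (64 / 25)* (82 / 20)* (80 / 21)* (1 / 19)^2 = 686942208 / 171475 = 4006.08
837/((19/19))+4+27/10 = 8437/10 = 843.70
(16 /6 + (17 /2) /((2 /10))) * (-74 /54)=-10027 /162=-61.90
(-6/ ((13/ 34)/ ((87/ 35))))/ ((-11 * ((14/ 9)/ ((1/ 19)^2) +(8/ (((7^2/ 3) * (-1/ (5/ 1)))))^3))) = 1342307862/ 207008961445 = 0.01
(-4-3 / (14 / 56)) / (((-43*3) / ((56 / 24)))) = 112 / 387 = 0.29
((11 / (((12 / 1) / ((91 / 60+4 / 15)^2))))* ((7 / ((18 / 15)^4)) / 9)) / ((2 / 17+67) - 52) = 374668525 / 5179935744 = 0.07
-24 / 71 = -0.34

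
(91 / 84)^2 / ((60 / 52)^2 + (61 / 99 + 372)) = 314171 / 100104256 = 0.00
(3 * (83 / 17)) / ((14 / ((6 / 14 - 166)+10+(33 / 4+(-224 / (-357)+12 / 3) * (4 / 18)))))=-156053197 / 1019592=-153.05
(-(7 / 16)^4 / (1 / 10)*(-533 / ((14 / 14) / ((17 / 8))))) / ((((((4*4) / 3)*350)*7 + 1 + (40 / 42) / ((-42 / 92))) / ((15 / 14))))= 102794553225 / 3020906037248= 0.03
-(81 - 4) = -77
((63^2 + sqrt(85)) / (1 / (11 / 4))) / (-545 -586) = -14553 / 1508 -11 * sqrt(85) / 4524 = -9.67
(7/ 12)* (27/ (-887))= -63/ 3548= -0.02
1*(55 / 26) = 55 / 26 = 2.12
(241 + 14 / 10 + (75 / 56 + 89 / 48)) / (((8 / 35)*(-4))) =-412597 / 1536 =-268.62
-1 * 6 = -6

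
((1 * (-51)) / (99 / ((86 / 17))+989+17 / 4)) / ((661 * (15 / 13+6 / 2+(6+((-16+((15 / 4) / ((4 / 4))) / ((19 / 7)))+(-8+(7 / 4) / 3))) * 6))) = 1083342 / 1309134722345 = 0.00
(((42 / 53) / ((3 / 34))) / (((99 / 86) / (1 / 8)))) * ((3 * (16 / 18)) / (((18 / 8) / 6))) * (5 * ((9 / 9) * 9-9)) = 0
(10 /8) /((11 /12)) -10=-95 /11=-8.64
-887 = -887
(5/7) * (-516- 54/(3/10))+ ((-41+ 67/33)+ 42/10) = -614359/1155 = -531.91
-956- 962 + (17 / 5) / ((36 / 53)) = -344339 / 180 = -1912.99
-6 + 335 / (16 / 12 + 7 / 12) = 3882 / 23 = 168.78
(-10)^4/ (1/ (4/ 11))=40000/ 11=3636.36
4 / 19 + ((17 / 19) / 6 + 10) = 1181 / 114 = 10.36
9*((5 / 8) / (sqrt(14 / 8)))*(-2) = -45*sqrt(7) / 14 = -8.50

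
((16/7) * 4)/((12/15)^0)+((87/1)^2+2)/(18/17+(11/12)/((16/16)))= 10837180/2821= 3841.61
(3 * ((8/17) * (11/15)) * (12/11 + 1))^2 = 4.69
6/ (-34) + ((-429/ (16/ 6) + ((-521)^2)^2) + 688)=10020509513081/ 136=73680217007.95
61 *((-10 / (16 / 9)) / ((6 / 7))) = -6405 / 16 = -400.31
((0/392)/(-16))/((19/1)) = 0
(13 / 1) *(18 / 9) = 26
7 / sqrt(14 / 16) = 2 * sqrt(14) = 7.48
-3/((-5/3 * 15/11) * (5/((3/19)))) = 99/2375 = 0.04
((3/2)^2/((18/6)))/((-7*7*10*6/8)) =-1/490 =-0.00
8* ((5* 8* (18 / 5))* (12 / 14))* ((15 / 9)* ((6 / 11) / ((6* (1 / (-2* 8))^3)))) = -47185920 / 77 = -612804.16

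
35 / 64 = 0.55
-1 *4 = -4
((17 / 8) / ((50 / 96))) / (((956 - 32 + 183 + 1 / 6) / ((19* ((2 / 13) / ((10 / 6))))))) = 69768 / 10794875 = 0.01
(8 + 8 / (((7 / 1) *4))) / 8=29 / 28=1.04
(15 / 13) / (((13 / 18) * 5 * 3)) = 18 / 169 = 0.11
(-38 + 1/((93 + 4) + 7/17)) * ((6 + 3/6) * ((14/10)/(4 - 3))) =-5724901/16560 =-345.71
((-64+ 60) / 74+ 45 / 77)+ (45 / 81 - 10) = -8.91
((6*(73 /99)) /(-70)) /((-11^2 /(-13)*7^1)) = -949 /978285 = -0.00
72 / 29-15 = -363 / 29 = -12.52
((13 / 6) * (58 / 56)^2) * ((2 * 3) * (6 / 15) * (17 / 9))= 185861 / 17640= 10.54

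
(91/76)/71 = 91/5396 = 0.02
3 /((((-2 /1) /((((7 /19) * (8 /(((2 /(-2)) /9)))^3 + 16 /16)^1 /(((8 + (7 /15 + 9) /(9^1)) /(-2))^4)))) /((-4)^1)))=-5206893506988750 /2648002811779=-1966.35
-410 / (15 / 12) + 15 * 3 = -283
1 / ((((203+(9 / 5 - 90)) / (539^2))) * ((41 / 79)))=4876.17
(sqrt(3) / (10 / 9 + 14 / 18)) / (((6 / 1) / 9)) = 27 *sqrt(3) / 34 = 1.38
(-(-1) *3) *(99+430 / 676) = 101031 / 338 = 298.91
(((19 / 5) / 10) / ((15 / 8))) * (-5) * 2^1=-152 / 75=-2.03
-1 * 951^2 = -904401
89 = 89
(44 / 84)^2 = 121 / 441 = 0.27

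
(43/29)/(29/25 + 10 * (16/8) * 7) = 1075/102341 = 0.01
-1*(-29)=29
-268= -268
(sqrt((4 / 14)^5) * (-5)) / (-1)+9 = 20 * sqrt(14) / 343+9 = 9.22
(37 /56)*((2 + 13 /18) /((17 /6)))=259 /408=0.63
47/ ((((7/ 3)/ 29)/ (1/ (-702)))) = -1363/ 1638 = -0.83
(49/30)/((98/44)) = 11/15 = 0.73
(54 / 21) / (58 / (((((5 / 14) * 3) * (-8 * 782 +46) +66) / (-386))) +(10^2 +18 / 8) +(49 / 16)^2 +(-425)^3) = -212488704 / 6343479226766521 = -0.00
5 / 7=0.71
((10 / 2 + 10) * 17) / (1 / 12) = 3060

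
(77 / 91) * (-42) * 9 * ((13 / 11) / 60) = -63 / 10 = -6.30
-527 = -527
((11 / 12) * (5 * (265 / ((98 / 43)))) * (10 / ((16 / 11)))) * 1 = 34469875 / 9408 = 3663.89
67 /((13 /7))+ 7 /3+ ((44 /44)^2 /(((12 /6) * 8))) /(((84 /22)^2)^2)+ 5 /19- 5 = 414099822151 /12297422592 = 33.67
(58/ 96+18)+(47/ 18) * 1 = 21.22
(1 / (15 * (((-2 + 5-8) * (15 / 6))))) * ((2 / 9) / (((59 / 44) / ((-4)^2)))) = -2816 / 199125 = -0.01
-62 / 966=-31 / 483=-0.06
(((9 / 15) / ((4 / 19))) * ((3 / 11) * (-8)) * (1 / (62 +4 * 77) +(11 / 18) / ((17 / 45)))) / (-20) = 435708 / 864875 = 0.50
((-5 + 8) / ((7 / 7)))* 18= 54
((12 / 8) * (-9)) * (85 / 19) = -2295 / 38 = -60.39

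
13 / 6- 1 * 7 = -29 / 6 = -4.83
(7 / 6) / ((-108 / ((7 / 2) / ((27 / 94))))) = -2303 / 17496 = -0.13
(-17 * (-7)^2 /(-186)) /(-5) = -833 /930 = -0.90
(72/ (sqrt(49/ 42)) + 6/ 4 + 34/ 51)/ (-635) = -72 *sqrt(42)/ 4445-13/ 3810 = -0.11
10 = 10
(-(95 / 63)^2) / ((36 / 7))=-9025 / 20412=-0.44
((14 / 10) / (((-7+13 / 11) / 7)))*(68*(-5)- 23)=195657 / 320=611.43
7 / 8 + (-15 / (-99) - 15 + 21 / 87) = -105133 / 7656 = -13.73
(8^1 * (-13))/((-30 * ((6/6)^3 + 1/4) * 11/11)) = 208/75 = 2.77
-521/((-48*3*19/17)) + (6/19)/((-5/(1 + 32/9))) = 2.95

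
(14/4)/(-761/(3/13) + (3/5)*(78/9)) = -105/98774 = -0.00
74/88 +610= 26877/44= 610.84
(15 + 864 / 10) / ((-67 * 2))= -507 / 670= -0.76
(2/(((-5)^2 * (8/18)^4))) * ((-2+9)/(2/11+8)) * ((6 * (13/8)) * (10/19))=2189187/243200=9.00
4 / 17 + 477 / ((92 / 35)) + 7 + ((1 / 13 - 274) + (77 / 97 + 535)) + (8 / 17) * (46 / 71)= 63134904613 / 140026484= 450.88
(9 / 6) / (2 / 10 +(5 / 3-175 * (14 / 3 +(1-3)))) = -15 / 4648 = -0.00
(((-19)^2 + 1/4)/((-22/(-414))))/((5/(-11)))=-59823/4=-14955.75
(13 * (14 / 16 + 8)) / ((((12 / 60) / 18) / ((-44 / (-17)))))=456885 / 17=26875.59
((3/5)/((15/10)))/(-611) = -2/3055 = -0.00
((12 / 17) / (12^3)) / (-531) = -1 / 1299888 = -0.00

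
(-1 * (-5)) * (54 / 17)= 270 / 17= 15.88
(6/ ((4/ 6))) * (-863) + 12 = -7755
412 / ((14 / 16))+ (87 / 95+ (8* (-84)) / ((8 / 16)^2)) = -1473791 / 665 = -2216.23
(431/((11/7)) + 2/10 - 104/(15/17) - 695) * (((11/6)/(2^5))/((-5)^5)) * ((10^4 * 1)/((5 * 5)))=17767/4500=3.95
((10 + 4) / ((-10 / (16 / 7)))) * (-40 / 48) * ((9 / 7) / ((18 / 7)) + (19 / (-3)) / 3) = -4.30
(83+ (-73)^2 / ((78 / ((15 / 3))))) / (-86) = -33119 / 6708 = -4.94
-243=-243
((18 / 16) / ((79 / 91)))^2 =1.68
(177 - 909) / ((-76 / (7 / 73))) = 0.92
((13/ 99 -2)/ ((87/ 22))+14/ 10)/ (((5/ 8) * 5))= 29048/ 97875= 0.30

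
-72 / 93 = -24 / 31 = -0.77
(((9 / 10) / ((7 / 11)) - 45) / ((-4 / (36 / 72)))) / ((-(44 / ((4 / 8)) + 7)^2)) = -0.00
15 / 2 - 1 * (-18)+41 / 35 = 1867 / 70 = 26.67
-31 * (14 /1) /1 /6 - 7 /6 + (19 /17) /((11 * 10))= -68713 /935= -73.49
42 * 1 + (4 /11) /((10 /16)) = 2342 /55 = 42.58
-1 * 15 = -15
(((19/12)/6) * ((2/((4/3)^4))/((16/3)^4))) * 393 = 5443443/67108864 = 0.08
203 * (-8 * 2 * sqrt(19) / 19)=-3248 * sqrt(19) / 19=-745.14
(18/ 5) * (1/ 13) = 18/ 65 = 0.28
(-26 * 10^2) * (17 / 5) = -8840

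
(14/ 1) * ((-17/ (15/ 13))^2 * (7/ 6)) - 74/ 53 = 126790127/ 35775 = 3544.10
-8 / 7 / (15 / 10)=-16 / 21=-0.76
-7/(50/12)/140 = -3/250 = -0.01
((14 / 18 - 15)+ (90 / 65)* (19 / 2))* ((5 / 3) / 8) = -625 / 2808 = -0.22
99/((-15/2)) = -66/5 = -13.20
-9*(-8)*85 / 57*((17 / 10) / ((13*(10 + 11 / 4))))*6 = 1632 / 247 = 6.61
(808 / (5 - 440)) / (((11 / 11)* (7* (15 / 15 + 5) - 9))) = -0.06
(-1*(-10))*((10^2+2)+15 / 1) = 1170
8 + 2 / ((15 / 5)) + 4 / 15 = 134 / 15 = 8.93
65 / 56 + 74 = 4209 / 56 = 75.16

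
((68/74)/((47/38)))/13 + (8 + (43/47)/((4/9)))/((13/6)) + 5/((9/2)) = 181885/31302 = 5.81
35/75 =7/15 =0.47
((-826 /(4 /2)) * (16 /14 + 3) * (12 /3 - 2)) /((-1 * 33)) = 103.70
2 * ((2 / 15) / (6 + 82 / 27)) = 9 / 305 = 0.03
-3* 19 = -57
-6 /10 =-3 /5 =-0.60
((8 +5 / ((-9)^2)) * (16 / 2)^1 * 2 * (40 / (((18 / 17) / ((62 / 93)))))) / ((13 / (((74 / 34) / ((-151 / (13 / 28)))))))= -3865760 / 2311659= -1.67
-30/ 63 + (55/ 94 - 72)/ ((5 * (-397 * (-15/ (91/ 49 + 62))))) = -12330211/ 19591950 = -0.63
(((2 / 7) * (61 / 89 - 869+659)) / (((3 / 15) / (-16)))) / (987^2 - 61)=0.00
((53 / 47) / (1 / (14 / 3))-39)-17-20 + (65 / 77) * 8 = -694678 / 10857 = -63.98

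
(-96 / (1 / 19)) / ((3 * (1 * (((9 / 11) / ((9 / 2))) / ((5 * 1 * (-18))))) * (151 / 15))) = 4514400 / 151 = 29896.69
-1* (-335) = 335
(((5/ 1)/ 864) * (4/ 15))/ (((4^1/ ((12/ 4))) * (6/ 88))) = 11/ 648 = 0.02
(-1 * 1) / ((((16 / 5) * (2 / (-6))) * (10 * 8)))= 3 / 256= 0.01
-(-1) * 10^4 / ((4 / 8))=20000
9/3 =3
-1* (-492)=492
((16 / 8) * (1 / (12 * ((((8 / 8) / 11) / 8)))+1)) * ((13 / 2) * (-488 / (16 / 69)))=-455975 / 2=-227987.50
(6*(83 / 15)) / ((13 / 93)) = 15438 / 65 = 237.51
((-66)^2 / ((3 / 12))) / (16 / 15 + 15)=261360 / 241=1084.48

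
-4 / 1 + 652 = 648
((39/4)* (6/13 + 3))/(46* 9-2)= 135/1648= 0.08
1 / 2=0.50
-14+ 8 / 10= -66 / 5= -13.20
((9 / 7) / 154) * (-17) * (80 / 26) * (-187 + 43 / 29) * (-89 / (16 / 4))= -366297300 / 203203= -1802.62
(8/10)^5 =1024/3125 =0.33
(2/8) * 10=5/2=2.50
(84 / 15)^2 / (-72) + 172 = 38602 / 225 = 171.56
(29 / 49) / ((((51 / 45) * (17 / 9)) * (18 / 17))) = 435 / 1666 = 0.26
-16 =-16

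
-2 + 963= 961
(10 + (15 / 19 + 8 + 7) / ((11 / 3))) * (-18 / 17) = -53820 / 3553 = -15.15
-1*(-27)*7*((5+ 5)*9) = 17010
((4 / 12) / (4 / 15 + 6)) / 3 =5 / 282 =0.02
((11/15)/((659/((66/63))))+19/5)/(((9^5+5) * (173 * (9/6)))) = 157813/636227806221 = 0.00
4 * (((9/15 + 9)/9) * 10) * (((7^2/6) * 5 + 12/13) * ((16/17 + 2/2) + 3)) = 5836544/663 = 8803.23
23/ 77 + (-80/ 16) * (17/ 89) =-4498/ 6853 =-0.66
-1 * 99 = -99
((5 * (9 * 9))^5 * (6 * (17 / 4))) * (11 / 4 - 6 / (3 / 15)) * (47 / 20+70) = -17529531812515670625 / 32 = -547797869141114707.03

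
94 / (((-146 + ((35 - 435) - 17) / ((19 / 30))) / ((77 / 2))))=-4.50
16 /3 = 5.33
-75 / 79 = -0.95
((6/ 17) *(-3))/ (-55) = 18/ 935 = 0.02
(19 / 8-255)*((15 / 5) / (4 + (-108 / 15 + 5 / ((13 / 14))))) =-346.91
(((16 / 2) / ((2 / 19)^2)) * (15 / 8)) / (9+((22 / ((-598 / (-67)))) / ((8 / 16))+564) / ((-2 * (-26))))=1107795 / 16318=67.89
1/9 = 0.11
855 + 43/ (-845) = 722432/ 845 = 854.95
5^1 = 5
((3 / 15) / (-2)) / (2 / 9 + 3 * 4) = -9 / 1100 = -0.01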